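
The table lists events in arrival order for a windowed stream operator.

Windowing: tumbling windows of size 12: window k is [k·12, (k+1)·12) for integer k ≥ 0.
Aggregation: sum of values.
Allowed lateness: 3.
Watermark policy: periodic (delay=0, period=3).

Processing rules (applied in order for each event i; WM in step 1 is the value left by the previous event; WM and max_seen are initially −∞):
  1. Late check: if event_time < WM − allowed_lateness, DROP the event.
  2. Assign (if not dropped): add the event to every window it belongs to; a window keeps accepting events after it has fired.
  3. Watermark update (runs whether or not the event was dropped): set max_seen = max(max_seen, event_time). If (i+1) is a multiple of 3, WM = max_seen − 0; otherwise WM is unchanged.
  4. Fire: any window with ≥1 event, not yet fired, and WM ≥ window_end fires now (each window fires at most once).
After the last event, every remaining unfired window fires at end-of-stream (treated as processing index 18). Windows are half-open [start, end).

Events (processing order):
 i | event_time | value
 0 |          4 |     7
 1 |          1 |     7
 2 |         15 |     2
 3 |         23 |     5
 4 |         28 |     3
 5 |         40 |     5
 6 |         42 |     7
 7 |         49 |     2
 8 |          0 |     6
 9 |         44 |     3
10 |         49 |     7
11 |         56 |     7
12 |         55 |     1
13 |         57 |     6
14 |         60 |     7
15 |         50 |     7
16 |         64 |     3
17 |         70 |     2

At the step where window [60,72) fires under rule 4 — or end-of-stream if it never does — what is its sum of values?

12

i=0 t=4 v=7: → [0,12); WM=−∞
i=1 t=1 v=7: → [0,12); WM=−∞
i=2 t=15 v=2: → [12,24); WM=15; [0,12) fires=14
i=3 t=23 v=5: → [12,24); WM=15
i=4 t=28 v=3: → [24,36); WM=15
i=5 t=40 v=5: → [36,48); WM=40; [12,24) fires=7 [24,36) fires=3
i=6 t=42 v=7: → [36,48); WM=40
i=7 t=49 v=2: → [48,60); WM=40
i=8 t=0 v=6: DROP (t<40-3); WM=49; [36,48) fires=12
i=9 t=44 v=3: DROP (t<49-3); WM=49
i=10 t=49 v=7: → [48,60); WM=49
i=11 t=56 v=7: → [48,60); WM=56
i=12 t=55 v=1: → [48,60); WM=56
i=13 t=57 v=6: → [48,60); WM=56
i=14 t=60 v=7: → [60,72); WM=60; [48,60) fires=23
i=15 t=50 v=7: DROP (t<60-3); WM=60
i=16 t=64 v=3: → [60,72); WM=60
i=17 t=70 v=2: → [60,72); WM=70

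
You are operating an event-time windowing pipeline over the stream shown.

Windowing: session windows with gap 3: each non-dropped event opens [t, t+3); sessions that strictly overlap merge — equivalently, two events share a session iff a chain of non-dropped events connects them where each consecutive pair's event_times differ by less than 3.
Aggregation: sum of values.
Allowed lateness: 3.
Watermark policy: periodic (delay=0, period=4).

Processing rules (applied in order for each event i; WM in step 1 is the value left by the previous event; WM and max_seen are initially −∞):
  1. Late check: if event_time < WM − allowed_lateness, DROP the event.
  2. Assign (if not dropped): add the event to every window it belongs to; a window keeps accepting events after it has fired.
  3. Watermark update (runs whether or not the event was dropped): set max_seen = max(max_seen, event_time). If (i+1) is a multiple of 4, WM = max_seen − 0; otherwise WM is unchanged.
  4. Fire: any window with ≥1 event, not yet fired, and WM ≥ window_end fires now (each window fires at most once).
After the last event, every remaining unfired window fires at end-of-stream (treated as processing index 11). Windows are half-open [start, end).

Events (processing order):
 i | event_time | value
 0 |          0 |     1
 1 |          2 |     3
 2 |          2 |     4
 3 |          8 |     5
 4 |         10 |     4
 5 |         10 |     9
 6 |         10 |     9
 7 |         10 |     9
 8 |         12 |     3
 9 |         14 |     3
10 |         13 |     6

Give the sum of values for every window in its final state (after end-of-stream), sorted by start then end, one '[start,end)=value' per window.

i=0 t=0 v=1: → [0,3); WM=−∞
i=1 t=2 v=3: → [0,5); WM=−∞
i=2 t=2 v=4: → [0,5); WM=−∞
i=3 t=8 v=5: → [8,11); WM=8
i=4 t=10 v=4: → [8,13); WM=8
i=5 t=10 v=9: → [8,13); WM=8
i=6 t=10 v=9: → [8,13); WM=8
i=7 t=10 v=9: → [8,13); WM=10
i=8 t=12 v=3: → [8,15); WM=10
i=9 t=14 v=3: → [8,17); WM=10
i=10 t=13 v=6: → [8,17); WM=10

[0,5)=8 [8,17)=48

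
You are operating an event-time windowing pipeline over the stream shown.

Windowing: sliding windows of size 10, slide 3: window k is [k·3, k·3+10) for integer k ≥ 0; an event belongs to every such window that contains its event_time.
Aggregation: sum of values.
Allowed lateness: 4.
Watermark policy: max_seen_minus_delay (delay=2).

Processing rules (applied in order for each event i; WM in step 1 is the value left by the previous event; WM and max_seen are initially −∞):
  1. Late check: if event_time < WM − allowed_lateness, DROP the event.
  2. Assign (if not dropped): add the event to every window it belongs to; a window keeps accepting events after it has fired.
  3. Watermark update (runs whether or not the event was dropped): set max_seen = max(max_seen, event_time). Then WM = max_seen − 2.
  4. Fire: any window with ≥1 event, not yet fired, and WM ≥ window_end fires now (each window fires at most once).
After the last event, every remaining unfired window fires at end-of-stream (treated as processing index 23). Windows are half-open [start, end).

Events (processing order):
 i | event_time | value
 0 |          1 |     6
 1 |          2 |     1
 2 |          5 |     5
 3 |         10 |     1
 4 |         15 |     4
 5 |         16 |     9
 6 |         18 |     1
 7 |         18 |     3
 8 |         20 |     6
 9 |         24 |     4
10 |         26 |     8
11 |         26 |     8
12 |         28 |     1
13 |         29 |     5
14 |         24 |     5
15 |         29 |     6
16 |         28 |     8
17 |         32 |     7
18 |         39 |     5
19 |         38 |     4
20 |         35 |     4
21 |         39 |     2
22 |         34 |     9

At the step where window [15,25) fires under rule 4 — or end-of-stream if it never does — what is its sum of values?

i=0 t=1 v=6: → [0,10); WM=-1
i=1 t=2 v=1: → [0,10); WM=0
i=2 t=5 v=5: → [3,13),[0,10); WM=3
i=3 t=10 v=1: → [9,19),[6,16),[3,13); WM=8
i=4 t=15 v=4: → [15,25),[12,22),[9,19),[6,16); WM=13; [0,10) fires=12 [3,13) fires=6
i=5 t=16 v=9: → [15,25),[12,22),[9,19); WM=14
i=6 t=18 v=1: → [18,28),[15,25),[12,22),[9,19); WM=16; [6,16) fires=5
i=7 t=18 v=3: → [18,28),[15,25),[12,22),[9,19); WM=16
i=8 t=20 v=6: → [18,28),[15,25),[12,22); WM=18
i=9 t=24 v=4: → [24,34),[21,31),[18,28),[15,25); WM=22; [9,19) fires=18 [12,22) fires=23
i=10 t=26 v=8: → [24,34),[21,31),[18,28); WM=24
i=11 t=26 v=8: → [24,34),[21,31),[18,28); WM=24
i=12 t=28 v=1: → [27,37),[24,34),[21,31); WM=26; [15,25) fires=27
i=13 t=29 v=5: → [27,37),[24,34),[21,31); WM=27
i=14 t=24 v=5: → [24,34),[21,31),[18,28),[15,25); WM=27
i=15 t=29 v=6: → [27,37),[24,34),[21,31); WM=27
i=16 t=28 v=8: → [27,37),[24,34),[21,31); WM=27
i=17 t=32 v=7: → [30,40),[27,37),[24,34); WM=30; [18,28) fires=35
i=18 t=39 v=5: → [39,49),[36,46),[33,43),[30,40); WM=37; [21,31) fires=45 [24,34) fires=52 [27,37) fires=27
i=19 t=38 v=4: → [36,46),[33,43),[30,40); WM=37
i=20 t=35 v=4: → [33,43),[30,40),[27,37); WM=37
i=21 t=39 v=2: → [39,49),[36,46),[33,43),[30,40); WM=37
i=22 t=34 v=9: → [33,43),[30,40),[27,37); WM=37

27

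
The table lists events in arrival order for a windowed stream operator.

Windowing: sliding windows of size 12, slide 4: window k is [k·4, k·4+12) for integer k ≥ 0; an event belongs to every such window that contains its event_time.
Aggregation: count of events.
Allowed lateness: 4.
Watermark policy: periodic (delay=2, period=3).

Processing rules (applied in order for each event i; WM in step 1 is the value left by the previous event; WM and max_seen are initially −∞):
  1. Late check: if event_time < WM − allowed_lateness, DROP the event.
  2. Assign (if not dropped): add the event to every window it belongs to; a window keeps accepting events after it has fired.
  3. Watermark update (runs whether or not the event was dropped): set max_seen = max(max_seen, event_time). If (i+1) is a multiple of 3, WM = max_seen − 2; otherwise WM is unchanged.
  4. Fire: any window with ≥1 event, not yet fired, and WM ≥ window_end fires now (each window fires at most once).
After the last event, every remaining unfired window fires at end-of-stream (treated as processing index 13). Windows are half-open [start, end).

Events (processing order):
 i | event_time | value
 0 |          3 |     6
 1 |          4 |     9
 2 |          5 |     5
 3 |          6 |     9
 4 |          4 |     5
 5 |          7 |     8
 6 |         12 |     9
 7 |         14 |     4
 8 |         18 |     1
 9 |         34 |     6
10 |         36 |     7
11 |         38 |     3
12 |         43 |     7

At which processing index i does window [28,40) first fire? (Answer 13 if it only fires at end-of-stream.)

13

i=0 t=3 v=6: → [0,12); WM=−∞
i=1 t=4 v=9: → [4,16),[0,12); WM=−∞
i=2 t=5 v=5: → [4,16),[0,12); WM=3
i=3 t=6 v=9: → [4,16),[0,12); WM=3
i=4 t=4 v=5: → [4,16),[0,12); WM=3
i=5 t=7 v=8: → [4,16),[0,12); WM=5
i=6 t=12 v=9: → [12,24),[8,20),[4,16); WM=5
i=7 t=14 v=4: → [12,24),[8,20),[4,16); WM=5
i=8 t=18 v=1: → [16,28),[12,24),[8,20); WM=16; [0,12) fires=6 [4,16) fires=7
i=9 t=34 v=6: → [32,44),[28,40),[24,36); WM=16
i=10 t=36 v=7: → [36,48),[32,44),[28,40); WM=16
i=11 t=38 v=3: → [36,48),[32,44),[28,40); WM=36; [8,20) fires=3 [12,24) fires=3 [16,28) fires=1 [24,36) fires=1
i=12 t=43 v=7: → [40,52),[36,48),[32,44); WM=36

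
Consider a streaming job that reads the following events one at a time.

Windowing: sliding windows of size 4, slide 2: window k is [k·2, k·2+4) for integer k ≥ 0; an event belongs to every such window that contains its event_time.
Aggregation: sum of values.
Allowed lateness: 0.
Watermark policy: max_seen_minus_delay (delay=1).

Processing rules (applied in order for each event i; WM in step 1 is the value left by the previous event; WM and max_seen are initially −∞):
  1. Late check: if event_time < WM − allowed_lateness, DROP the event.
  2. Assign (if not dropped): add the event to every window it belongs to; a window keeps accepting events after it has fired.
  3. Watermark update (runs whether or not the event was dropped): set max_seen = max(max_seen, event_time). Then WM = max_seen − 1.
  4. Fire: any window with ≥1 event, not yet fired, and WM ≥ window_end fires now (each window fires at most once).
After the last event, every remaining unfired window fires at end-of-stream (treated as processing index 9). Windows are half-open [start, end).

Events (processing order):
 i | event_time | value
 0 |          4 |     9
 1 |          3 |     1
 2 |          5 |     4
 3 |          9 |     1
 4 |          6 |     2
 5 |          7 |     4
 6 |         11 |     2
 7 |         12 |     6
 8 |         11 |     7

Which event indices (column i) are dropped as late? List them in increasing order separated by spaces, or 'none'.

4 5

i=0 t=4 v=9: → [4,8),[2,6); WM=3
i=1 t=3 v=1: → [2,6),[0,4); WM=3
i=2 t=5 v=4: → [4,8),[2,6); WM=4; [0,4) fires=1
i=3 t=9 v=1: → [8,12),[6,10); WM=8; [2,6) fires=14 [4,8) fires=13
i=4 t=6 v=2: DROP (t<8-0); WM=8
i=5 t=7 v=4: DROP (t<8-0); WM=8
i=6 t=11 v=2: → [10,14),[8,12); WM=10; [6,10) fires=1
i=7 t=12 v=6: → [12,16),[10,14); WM=11
i=8 t=11 v=7: → [10,14),[8,12); WM=11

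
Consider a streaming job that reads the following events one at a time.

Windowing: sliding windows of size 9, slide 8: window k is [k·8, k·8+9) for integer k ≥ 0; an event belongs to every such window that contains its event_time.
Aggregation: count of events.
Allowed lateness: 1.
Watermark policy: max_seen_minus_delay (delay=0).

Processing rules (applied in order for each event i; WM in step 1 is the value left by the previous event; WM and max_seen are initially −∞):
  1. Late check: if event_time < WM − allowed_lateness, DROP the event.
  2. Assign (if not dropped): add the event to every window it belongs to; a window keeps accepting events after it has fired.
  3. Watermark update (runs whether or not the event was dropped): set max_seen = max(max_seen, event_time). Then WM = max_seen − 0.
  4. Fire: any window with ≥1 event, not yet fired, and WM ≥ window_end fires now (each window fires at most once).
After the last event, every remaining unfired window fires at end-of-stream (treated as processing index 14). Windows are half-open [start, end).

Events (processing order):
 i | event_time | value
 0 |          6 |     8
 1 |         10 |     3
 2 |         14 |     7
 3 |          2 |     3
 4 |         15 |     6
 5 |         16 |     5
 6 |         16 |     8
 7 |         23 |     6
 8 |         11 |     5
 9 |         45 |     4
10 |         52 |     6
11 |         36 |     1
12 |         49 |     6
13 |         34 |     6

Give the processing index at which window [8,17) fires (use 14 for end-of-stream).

7

i=0 t=6 v=8: → [0,9); WM=6
i=1 t=10 v=3: → [8,17); WM=10; [0,9) fires=1
i=2 t=14 v=7: → [8,17); WM=14
i=3 t=2 v=3: DROP (t<14-1); WM=14
i=4 t=15 v=6: → [8,17); WM=15
i=5 t=16 v=5: → [16,25),[8,17); WM=16
i=6 t=16 v=8: → [16,25),[8,17); WM=16
i=7 t=23 v=6: → [16,25); WM=23; [8,17) fires=5
i=8 t=11 v=5: DROP (t<23-1); WM=23
i=9 t=45 v=4: → [40,49); WM=45; [16,25) fires=3
i=10 t=52 v=6: → [48,57); WM=52; [40,49) fires=1
i=11 t=36 v=1: DROP (t<52-1); WM=52
i=12 t=49 v=6: DROP (t<52-1); WM=52
i=13 t=34 v=6: DROP (t<52-1); WM=52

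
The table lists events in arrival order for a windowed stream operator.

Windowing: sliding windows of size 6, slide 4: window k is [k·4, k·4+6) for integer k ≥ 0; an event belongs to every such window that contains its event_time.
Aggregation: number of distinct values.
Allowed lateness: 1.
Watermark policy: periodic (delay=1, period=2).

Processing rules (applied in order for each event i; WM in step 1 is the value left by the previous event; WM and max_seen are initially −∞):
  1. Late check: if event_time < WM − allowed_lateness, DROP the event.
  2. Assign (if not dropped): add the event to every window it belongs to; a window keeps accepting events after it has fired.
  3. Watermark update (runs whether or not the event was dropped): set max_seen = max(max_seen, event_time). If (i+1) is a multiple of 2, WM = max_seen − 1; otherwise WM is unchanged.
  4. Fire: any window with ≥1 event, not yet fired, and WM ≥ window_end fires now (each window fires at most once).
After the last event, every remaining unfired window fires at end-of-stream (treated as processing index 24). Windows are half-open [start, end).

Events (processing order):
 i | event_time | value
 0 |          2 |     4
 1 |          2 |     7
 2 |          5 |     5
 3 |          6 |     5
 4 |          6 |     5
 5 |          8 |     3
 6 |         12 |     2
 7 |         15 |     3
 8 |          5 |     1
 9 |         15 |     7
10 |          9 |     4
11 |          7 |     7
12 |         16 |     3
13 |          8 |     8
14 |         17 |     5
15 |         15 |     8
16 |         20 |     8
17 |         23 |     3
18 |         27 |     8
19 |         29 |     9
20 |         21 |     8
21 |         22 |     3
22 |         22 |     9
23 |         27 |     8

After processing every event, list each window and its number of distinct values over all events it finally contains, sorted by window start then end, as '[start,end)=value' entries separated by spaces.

[0,6)=3 [4,10)=2 [8,14)=2 [12,18)=5 [16,22)=3 [20,26)=2 [24,30)=2 [28,34)=1

i=0 t=2 v=4: → [0,6); WM=−∞
i=1 t=2 v=7: → [0,6); WM=1
i=2 t=5 v=5: → [4,10),[0,6); WM=1
i=3 t=6 v=5: → [4,10); WM=5
i=4 t=6 v=5: → [4,10); WM=5
i=5 t=8 v=3: → [8,14),[4,10); WM=7; [0,6) fires=3
i=6 t=12 v=2: → [12,18),[8,14); WM=7
i=7 t=15 v=3: → [12,18); WM=14; [4,10) fires=2 [8,14) fires=2
i=8 t=5 v=1: DROP (t<14-1); WM=14
i=9 t=15 v=7: → [12,18); WM=14
i=10 t=9 v=4: DROP (t<14-1); WM=14
i=11 t=7 v=7: DROP (t<14-1); WM=14
i=12 t=16 v=3: → [16,22),[12,18); WM=14
i=13 t=8 v=8: DROP (t<14-1); WM=15
i=14 t=17 v=5: → [16,22),[12,18); WM=15
i=15 t=15 v=8: → [12,18); WM=16
i=16 t=20 v=8: → [20,26),[16,22); WM=16
i=17 t=23 v=3: → [20,26); WM=22; [12,18) fires=5 [16,22) fires=3
i=18 t=27 v=8: → [24,30); WM=22
i=19 t=29 v=9: → [28,34),[24,30); WM=28; [20,26) fires=2
i=20 t=21 v=8: DROP (t<28-1); WM=28
i=21 t=22 v=3: DROP (t<28-1); WM=28
i=22 t=22 v=9: DROP (t<28-1); WM=28
i=23 t=27 v=8: → [24,30); WM=28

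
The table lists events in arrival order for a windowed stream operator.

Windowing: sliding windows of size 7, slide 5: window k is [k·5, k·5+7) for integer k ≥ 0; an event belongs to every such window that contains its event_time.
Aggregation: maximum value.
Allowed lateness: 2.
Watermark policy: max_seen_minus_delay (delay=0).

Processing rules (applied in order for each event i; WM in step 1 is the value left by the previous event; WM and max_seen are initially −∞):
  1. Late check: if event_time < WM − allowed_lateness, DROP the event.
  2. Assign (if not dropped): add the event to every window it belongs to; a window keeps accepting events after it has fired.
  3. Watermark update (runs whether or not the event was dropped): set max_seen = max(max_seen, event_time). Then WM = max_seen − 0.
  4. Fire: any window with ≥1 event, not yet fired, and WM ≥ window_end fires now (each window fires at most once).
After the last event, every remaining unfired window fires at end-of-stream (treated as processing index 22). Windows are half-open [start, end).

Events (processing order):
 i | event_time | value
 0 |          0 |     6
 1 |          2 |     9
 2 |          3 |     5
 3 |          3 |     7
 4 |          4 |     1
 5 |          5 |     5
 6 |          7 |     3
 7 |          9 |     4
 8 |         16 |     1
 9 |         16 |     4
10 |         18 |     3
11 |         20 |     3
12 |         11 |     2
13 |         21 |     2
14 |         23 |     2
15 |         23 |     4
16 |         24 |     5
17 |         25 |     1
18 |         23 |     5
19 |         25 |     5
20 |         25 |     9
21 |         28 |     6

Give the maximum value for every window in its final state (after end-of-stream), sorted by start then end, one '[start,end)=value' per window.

i=0 t=0 v=6: → [0,7); WM=0
i=1 t=2 v=9: → [0,7); WM=2
i=2 t=3 v=5: → [0,7); WM=3
i=3 t=3 v=7: → [0,7); WM=3
i=4 t=4 v=1: → [0,7); WM=4
i=5 t=5 v=5: → [5,12),[0,7); WM=5
i=6 t=7 v=3: → [5,12); WM=7; [0,7) fires=9
i=7 t=9 v=4: → [5,12); WM=9
i=8 t=16 v=1: → [15,22),[10,17); WM=16; [5,12) fires=5
i=9 t=16 v=4: → [15,22),[10,17); WM=16
i=10 t=18 v=3: → [15,22); WM=18; [10,17) fires=4
i=11 t=20 v=3: → [20,27),[15,22); WM=20
i=12 t=11 v=2: DROP (t<20-2); WM=20
i=13 t=21 v=2: → [20,27),[15,22); WM=21
i=14 t=23 v=2: → [20,27); WM=23; [15,22) fires=4
i=15 t=23 v=4: → [20,27); WM=23
i=16 t=24 v=5: → [20,27); WM=24
i=17 t=25 v=1: → [25,32),[20,27); WM=25
i=18 t=23 v=5: → [20,27); WM=25
i=19 t=25 v=5: → [25,32),[20,27); WM=25
i=20 t=25 v=9: → [25,32),[20,27); WM=25
i=21 t=28 v=6: → [25,32); WM=28; [20,27) fires=9

[0,7)=9 [5,12)=5 [10,17)=4 [15,22)=4 [20,27)=9 [25,32)=9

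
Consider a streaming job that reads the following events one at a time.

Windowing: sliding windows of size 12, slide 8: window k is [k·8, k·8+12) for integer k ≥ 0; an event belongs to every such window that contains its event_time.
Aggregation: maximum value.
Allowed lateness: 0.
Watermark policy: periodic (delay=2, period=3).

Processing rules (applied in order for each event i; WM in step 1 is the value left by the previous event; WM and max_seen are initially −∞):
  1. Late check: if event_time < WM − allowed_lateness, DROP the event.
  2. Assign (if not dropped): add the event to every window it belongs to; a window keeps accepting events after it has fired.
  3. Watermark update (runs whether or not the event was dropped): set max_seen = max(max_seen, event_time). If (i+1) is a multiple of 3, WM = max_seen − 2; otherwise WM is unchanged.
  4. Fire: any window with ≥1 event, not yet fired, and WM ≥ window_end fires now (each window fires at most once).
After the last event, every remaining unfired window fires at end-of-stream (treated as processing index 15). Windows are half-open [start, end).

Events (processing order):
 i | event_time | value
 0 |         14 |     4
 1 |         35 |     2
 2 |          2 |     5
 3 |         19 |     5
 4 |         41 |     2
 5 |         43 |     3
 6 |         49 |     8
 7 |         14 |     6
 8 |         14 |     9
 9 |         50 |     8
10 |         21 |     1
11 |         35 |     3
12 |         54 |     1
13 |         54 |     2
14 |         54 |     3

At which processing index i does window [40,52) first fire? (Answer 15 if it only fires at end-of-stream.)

14

i=0 t=14 v=4: → [8,20); WM=−∞
i=1 t=35 v=2: → [32,44),[24,36); WM=−∞
i=2 t=2 v=5: → [0,12); WM=33; [0,12) fires=5 [8,20) fires=4
i=3 t=19 v=5: DROP (t<33-0); WM=33
i=4 t=41 v=2: → [40,52),[32,44); WM=33
i=5 t=43 v=3: → [40,52),[32,44); WM=41; [24,36) fires=2
i=6 t=49 v=8: → [48,60),[40,52); WM=41
i=7 t=14 v=6: DROP (t<41-0); WM=41
i=8 t=14 v=9: DROP (t<41-0); WM=47; [32,44) fires=3
i=9 t=50 v=8: → [48,60),[40,52); WM=47
i=10 t=21 v=1: DROP (t<47-0); WM=47
i=11 t=35 v=3: DROP (t<47-0); WM=48
i=12 t=54 v=1: → [48,60); WM=48
i=13 t=54 v=2: → [48,60); WM=48
i=14 t=54 v=3: → [48,60); WM=52; [40,52) fires=8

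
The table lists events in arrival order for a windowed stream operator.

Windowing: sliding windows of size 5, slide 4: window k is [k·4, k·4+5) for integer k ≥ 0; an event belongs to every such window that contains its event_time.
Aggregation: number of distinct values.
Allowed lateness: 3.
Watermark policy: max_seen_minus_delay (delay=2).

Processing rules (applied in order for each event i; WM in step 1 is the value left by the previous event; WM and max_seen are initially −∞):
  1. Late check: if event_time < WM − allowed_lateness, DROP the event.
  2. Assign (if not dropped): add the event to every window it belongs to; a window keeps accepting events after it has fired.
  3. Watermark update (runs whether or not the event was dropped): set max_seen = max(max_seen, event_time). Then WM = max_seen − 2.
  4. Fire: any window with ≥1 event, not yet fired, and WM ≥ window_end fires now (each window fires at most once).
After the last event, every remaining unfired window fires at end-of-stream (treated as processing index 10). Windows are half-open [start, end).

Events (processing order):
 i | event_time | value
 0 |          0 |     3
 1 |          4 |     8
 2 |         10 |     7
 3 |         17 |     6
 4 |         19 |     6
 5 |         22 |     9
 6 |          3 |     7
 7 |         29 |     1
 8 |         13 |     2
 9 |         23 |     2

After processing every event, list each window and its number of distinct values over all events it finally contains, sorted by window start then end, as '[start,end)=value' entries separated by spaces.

i=0 t=0 v=3: → [0,5); WM=-2
i=1 t=4 v=8: → [4,9),[0,5); WM=2
i=2 t=10 v=7: → [8,13); WM=8; [0,5) fires=2
i=3 t=17 v=6: → [16,21); WM=15; [4,9) fires=1 [8,13) fires=1
i=4 t=19 v=6: → [16,21); WM=17
i=5 t=22 v=9: → [20,25); WM=20
i=6 t=3 v=7: DROP (t<20-3); WM=20
i=7 t=29 v=1: → [28,33); WM=27; [16,21) fires=1 [20,25) fires=1
i=8 t=13 v=2: DROP (t<27-3); WM=27
i=9 t=23 v=2: DROP (t<27-3); WM=27

[0,5)=2 [4,9)=1 [8,13)=1 [16,21)=1 [20,25)=1 [28,33)=1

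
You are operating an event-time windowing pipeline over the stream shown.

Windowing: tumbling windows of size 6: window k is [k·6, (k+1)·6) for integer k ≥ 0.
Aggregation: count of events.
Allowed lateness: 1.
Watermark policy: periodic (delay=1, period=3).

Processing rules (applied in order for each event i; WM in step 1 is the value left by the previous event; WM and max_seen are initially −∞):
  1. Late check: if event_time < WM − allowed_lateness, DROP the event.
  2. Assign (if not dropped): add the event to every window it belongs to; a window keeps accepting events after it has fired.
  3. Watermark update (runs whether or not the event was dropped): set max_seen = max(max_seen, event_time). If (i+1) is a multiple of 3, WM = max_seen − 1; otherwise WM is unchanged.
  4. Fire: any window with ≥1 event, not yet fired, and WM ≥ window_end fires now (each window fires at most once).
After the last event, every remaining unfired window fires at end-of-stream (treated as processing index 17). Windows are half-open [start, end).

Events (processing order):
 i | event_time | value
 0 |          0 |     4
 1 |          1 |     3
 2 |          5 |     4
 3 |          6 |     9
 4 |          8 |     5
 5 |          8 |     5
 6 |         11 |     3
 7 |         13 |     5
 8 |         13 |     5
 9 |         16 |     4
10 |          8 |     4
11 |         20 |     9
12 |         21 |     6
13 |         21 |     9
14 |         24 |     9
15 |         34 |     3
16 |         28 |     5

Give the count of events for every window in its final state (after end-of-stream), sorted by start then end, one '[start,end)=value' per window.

i=0 t=0 v=4: → [0,6); WM=−∞
i=1 t=1 v=3: → [0,6); WM=−∞
i=2 t=5 v=4: → [0,6); WM=4
i=3 t=6 v=9: → [6,12); WM=4
i=4 t=8 v=5: → [6,12); WM=4
i=5 t=8 v=5: → [6,12); WM=7; [0,6) fires=3
i=6 t=11 v=3: → [6,12); WM=7
i=7 t=13 v=5: → [12,18); WM=7
i=8 t=13 v=5: → [12,18); WM=12; [6,12) fires=4
i=9 t=16 v=4: → [12,18); WM=12
i=10 t=8 v=4: DROP (t<12-1); WM=12
i=11 t=20 v=9: → [18,24); WM=19; [12,18) fires=3
i=12 t=21 v=6: → [18,24); WM=19
i=13 t=21 v=9: → [18,24); WM=19
i=14 t=24 v=9: → [24,30); WM=23
i=15 t=34 v=3: → [30,36); WM=23
i=16 t=28 v=5: → [24,30); WM=23

[0,6)=3 [6,12)=4 [12,18)=3 [18,24)=3 [24,30)=2 [30,36)=1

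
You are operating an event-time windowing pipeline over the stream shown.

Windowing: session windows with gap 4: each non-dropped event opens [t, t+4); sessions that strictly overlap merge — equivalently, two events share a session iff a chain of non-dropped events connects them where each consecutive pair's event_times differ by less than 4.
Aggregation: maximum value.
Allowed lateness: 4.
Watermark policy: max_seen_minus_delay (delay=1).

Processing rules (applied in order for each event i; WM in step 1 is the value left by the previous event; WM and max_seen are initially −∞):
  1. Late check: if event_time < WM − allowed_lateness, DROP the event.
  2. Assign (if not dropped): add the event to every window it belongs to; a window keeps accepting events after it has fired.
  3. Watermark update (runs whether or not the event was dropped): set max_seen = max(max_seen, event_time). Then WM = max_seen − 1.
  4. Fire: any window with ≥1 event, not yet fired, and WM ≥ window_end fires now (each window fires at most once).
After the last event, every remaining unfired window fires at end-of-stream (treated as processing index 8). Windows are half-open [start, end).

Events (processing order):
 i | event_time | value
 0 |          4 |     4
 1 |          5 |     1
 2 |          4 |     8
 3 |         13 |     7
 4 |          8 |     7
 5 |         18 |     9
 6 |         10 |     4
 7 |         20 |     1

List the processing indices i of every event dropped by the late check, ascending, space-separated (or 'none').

i=0 t=4 v=4: → [4,8); WM=3
i=1 t=5 v=1: → [4,9); WM=4
i=2 t=4 v=8: → [4,9); WM=4
i=3 t=13 v=7: → [13,17); WM=12
i=4 t=8 v=7: → [4,12); WM=12
i=5 t=18 v=9: → [18,22); WM=17
i=6 t=10 v=4: DROP (t<17-4); WM=17
i=7 t=20 v=1: → [18,24); WM=19

6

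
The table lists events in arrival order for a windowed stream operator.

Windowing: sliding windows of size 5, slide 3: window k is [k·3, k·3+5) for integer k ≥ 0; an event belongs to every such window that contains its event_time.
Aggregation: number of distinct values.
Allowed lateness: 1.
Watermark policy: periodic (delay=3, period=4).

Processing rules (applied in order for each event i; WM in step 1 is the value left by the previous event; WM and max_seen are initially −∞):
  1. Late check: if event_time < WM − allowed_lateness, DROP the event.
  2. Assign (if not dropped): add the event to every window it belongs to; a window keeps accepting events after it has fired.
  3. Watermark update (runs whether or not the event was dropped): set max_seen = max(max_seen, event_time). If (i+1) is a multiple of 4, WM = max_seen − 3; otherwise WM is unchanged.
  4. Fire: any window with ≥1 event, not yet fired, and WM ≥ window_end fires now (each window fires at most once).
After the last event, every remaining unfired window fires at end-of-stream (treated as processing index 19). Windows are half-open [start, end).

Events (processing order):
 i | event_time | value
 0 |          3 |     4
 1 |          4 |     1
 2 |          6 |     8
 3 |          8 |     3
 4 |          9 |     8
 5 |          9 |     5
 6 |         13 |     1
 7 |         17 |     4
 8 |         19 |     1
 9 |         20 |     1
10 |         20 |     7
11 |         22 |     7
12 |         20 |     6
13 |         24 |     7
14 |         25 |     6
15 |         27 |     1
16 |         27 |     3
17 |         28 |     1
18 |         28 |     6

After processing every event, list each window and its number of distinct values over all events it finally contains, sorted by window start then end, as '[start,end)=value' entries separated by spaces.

[0,5)=2 [3,8)=3 [6,11)=3 [9,14)=3 [12,17)=1 [15,20)=2 [18,23)=3 [21,26)=2 [24,29)=4 [27,32)=3

i=0 t=3 v=4: → [3,8),[0,5); WM=−∞
i=1 t=4 v=1: → [3,8),[0,5); WM=−∞
i=2 t=6 v=8: → [6,11),[3,8); WM=−∞
i=3 t=8 v=3: → [6,11); WM=5; [0,5) fires=2
i=4 t=9 v=8: → [9,14),[6,11); WM=5
i=5 t=9 v=5: → [9,14),[6,11); WM=5
i=6 t=13 v=1: → [12,17),[9,14); WM=5
i=7 t=17 v=4: → [15,20); WM=14; [3,8) fires=3 [6,11) fires=3 [9,14) fires=3
i=8 t=19 v=1: → [18,23),[15,20); WM=14
i=9 t=20 v=1: → [18,23); WM=14
i=10 t=20 v=7: → [18,23); WM=14
i=11 t=22 v=7: → [21,26),[18,23); WM=19; [12,17) fires=1
i=12 t=20 v=6: → [18,23); WM=19
i=13 t=24 v=7: → [24,29),[21,26); WM=19
i=14 t=25 v=6: → [24,29),[21,26); WM=19
i=15 t=27 v=1: → [27,32),[24,29); WM=24; [15,20) fires=2 [18,23) fires=3
i=16 t=27 v=3: → [27,32),[24,29); WM=24
i=17 t=28 v=1: → [27,32),[24,29); WM=24
i=18 t=28 v=6: → [27,32),[24,29); WM=24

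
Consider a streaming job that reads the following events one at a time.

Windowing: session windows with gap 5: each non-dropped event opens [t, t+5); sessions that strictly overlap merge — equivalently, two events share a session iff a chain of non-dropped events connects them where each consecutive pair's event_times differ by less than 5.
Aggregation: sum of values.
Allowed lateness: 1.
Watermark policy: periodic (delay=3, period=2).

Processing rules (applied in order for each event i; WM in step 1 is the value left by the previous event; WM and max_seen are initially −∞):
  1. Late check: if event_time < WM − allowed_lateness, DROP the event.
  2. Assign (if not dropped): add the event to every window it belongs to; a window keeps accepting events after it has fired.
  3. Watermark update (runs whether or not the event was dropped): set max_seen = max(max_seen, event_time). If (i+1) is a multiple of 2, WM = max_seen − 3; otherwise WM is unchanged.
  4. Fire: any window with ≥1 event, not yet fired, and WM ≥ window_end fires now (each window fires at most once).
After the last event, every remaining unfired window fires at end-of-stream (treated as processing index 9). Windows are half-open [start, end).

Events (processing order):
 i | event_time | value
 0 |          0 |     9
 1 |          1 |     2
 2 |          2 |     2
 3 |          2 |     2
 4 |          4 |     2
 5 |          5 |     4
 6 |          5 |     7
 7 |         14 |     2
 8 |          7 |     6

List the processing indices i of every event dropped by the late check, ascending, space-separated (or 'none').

8

i=0 t=0 v=9: → [0,5); WM=−∞
i=1 t=1 v=2: → [0,6); WM=-2
i=2 t=2 v=2: → [0,7); WM=-2
i=3 t=2 v=2: → [0,7); WM=-1
i=4 t=4 v=2: → [0,9); WM=-1
i=5 t=5 v=4: → [0,10); WM=2
i=6 t=5 v=7: → [0,10); WM=2
i=7 t=14 v=2: → [14,19); WM=11
i=8 t=7 v=6: DROP (t<11-1); WM=11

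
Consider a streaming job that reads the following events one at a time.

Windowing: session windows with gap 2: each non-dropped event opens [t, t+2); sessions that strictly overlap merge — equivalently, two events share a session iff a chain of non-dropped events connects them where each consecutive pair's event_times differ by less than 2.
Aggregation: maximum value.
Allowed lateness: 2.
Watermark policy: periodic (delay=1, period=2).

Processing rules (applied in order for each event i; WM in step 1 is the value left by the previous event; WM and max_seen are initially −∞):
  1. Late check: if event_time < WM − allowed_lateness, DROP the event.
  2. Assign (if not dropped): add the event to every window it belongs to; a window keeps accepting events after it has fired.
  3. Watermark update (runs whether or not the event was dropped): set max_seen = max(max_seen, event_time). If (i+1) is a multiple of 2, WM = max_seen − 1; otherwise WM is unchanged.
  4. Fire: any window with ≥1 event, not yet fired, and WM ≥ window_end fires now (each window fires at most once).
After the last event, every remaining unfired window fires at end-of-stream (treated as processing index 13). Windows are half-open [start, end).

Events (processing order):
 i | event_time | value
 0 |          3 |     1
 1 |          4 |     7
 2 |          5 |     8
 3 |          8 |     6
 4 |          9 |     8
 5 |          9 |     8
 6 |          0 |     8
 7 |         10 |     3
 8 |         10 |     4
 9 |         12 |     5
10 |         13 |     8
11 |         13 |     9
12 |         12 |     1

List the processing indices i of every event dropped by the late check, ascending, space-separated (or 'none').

6

i=0 t=3 v=1: → [3,5); WM=−∞
i=1 t=4 v=7: → [3,6); WM=3
i=2 t=5 v=8: → [3,7); WM=3
i=3 t=8 v=6: → [8,10); WM=7
i=4 t=9 v=8: → [8,11); WM=7
i=5 t=9 v=8: → [8,11); WM=8
i=6 t=0 v=8: DROP (t<8-2); WM=8
i=7 t=10 v=3: → [8,12); WM=9
i=8 t=10 v=4: → [8,12); WM=9
i=9 t=12 v=5: → [12,14); WM=11
i=10 t=13 v=8: → [12,15); WM=11
i=11 t=13 v=9: → [12,15); WM=12
i=12 t=12 v=1: → [12,15); WM=12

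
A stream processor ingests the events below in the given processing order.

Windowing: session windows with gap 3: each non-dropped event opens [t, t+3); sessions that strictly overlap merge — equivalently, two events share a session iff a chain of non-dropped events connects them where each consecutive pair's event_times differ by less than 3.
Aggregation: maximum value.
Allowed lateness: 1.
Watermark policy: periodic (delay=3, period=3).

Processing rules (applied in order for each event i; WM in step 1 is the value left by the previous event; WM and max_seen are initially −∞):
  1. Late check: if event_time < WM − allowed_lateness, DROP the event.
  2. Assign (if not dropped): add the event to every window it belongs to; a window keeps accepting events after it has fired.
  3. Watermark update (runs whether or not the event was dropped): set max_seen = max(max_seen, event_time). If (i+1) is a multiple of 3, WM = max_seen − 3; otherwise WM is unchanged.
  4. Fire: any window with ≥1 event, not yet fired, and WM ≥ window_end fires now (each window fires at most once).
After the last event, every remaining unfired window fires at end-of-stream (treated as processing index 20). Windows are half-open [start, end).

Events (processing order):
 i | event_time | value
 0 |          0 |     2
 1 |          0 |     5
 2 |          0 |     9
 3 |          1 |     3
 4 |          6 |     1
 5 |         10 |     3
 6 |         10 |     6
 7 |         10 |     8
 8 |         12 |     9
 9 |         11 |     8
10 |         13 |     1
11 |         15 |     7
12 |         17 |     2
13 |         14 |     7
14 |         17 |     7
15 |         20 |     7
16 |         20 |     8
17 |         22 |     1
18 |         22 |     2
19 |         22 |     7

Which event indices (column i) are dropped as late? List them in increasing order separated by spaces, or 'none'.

none

i=0 t=0 v=2: → [0,3); WM=−∞
i=1 t=0 v=5: → [0,3); WM=−∞
i=2 t=0 v=9: → [0,3); WM=-3
i=3 t=1 v=3: → [0,4); WM=-3
i=4 t=6 v=1: → [6,9); WM=-3
i=5 t=10 v=3: → [10,13); WM=7
i=6 t=10 v=6: → [10,13); WM=7
i=7 t=10 v=8: → [10,13); WM=7
i=8 t=12 v=9: → [10,15); WM=9
i=9 t=11 v=8: → [10,15); WM=9
i=10 t=13 v=1: → [10,16); WM=9
i=11 t=15 v=7: → [10,18); WM=12
i=12 t=17 v=2: → [10,20); WM=12
i=13 t=14 v=7: → [10,20); WM=12
i=14 t=17 v=7: → [10,20); WM=14
i=15 t=20 v=7: → [20,23); WM=14
i=16 t=20 v=8: → [20,23); WM=14
i=17 t=22 v=1: → [20,25); WM=19
i=18 t=22 v=2: → [20,25); WM=19
i=19 t=22 v=7: → [20,25); WM=19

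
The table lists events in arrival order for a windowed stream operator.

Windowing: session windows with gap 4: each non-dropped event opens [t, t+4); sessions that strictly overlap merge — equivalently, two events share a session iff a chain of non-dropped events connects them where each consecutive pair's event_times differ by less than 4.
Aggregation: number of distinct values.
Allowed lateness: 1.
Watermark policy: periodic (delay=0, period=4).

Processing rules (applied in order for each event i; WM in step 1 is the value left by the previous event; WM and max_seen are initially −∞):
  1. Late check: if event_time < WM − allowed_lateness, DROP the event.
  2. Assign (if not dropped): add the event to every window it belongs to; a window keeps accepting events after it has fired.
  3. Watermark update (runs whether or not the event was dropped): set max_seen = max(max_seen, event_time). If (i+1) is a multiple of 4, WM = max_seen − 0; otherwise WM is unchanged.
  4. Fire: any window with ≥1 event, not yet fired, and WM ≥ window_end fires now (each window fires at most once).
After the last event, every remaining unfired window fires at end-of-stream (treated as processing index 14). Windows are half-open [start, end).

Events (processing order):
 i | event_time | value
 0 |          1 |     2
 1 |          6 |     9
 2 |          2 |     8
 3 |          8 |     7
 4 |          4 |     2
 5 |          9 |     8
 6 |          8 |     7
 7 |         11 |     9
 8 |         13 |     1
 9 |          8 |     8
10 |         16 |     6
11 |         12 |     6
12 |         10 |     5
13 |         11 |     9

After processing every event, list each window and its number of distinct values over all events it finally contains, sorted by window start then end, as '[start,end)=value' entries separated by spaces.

[1,6)=2 [6,20)=5

i=0 t=1 v=2: → [1,5); WM=−∞
i=1 t=6 v=9: → [6,10); WM=−∞
i=2 t=2 v=8: → [1,6); WM=−∞
i=3 t=8 v=7: → [6,12); WM=8
i=4 t=4 v=2: DROP (t<8-1); WM=8
i=5 t=9 v=8: → [6,13); WM=8
i=6 t=8 v=7: → [6,13); WM=8
i=7 t=11 v=9: → [6,15); WM=11
i=8 t=13 v=1: → [6,17); WM=11
i=9 t=8 v=8: DROP (t<11-1); WM=11
i=10 t=16 v=6: → [6,20); WM=11
i=11 t=12 v=6: → [6,20); WM=16
i=12 t=10 v=5: DROP (t<16-1); WM=16
i=13 t=11 v=9: DROP (t<16-1); WM=16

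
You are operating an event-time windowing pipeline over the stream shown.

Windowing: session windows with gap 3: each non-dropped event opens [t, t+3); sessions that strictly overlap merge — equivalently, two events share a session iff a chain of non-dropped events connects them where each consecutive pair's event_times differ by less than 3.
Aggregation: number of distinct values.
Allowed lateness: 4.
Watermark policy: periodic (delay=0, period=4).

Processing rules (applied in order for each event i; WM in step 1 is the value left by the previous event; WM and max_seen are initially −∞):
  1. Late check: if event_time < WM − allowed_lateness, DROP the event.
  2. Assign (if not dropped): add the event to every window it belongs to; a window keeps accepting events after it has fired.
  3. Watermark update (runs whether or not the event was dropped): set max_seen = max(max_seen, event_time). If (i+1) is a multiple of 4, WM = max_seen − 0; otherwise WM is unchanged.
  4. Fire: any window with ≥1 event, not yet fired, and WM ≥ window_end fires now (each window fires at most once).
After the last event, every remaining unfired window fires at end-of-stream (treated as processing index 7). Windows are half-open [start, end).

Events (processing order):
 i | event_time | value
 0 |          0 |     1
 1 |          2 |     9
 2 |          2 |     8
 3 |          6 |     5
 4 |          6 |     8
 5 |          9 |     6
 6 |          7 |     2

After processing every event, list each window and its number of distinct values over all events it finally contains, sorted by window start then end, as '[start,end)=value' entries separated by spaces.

i=0 t=0 v=1: → [0,3); WM=−∞
i=1 t=2 v=9: → [0,5); WM=−∞
i=2 t=2 v=8: → [0,5); WM=−∞
i=3 t=6 v=5: → [6,9); WM=6
i=4 t=6 v=8: → [6,9); WM=6
i=5 t=9 v=6: → [9,12); WM=6
i=6 t=7 v=2: → [6,12); WM=6

[0,5)=3 [6,12)=4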